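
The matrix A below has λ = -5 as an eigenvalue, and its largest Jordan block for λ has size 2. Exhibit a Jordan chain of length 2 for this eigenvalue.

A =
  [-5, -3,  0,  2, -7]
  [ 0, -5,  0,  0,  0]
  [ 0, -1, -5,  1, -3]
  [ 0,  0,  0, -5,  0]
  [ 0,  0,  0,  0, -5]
A Jordan chain for λ = -5 of length 2:
v_1 = (-3, 0, -1, 0, 0)ᵀ
v_2 = (0, 1, 0, 0, 0)ᵀ

Let N = A − (-5)·I. We want v_2 with N^2 v_2 = 0 but N^1 v_2 ≠ 0; then v_{j-1} := N · v_j for j = 2, …, 2.

Pick v_2 = (0, 1, 0, 0, 0)ᵀ.
Then v_1 = N · v_2 = (-3, 0, -1, 0, 0)ᵀ.

Sanity check: (A − (-5)·I) v_1 = (0, 0, 0, 0, 0)ᵀ = 0. ✓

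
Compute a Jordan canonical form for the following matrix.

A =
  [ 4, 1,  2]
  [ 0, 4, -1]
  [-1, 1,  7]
J_3(5)

The characteristic polynomial is
  det(x·I − A) = x^3 - 15*x^2 + 75*x - 125 = (x - 5)^3

Eigenvalues and multiplicities (the geometric multiplicity of λ is n − rank(A − λI), which equals the number of Jordan blocks for λ):
  λ = 5: algebraic multiplicity = 3, geometric multiplicity = 1

Determining the block sizes for each eigenvalue:
  λ = 5: one block (gm = 1), so the single block has size am = 3 → block sizes [3]

Assembling the blocks gives a Jordan form
J =
  [5, 1, 0]
  [0, 5, 1]
  [0, 0, 5]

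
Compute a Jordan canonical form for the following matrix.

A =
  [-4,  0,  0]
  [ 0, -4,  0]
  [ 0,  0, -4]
J_1(-4) ⊕ J_1(-4) ⊕ J_1(-4)

The characteristic polynomial is
  det(x·I − A) = x^3 + 12*x^2 + 48*x + 64 = (x + 4)^3

Eigenvalues and multiplicities (the geometric multiplicity of λ is n − rank(A − λI), which equals the number of Jordan blocks for λ):
  λ = -4: algebraic multiplicity = 3, geometric multiplicity = 3

Determining the block sizes for each eigenvalue:
  λ = -4: gm = am = 3, so every block has size 1 → block sizes [1, 1, 1]

Assembling the blocks gives a Jordan form
J =
  [-4,  0,  0]
  [ 0, -4,  0]
  [ 0,  0, -4]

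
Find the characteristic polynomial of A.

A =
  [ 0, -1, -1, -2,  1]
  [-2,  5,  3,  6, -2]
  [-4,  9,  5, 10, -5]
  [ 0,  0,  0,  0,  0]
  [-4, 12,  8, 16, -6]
x^5 - 4*x^4

Expanding det(x·I − A) (e.g. by cofactor expansion or by noting that A is similar to its Jordan form J, which has the same characteristic polynomial as A) gives
  χ_A(x) = x^5 - 4*x^4
which factors as x^4*(x - 4). The eigenvalues (with algebraic multiplicities) are λ = 0 with multiplicity 4, λ = 4 with multiplicity 1.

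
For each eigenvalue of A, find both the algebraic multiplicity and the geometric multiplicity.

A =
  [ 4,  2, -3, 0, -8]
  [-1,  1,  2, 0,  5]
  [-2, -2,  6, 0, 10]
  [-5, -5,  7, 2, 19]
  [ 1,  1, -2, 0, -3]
λ = 2: alg = 5, geom = 3

Step 1 — factor the characteristic polynomial to read off the algebraic multiplicities:
  χ_A(x) = (x - 2)^5

Step 2 — compute geometric multiplicities via the rank-nullity identity g(λ) = n − rank(A − λI):
  rank(A − (2)·I) = 2, so dim ker(A − (2)·I) = n − 2 = 3

Summary:
  λ = 2: algebraic multiplicity = 5, geometric multiplicity = 3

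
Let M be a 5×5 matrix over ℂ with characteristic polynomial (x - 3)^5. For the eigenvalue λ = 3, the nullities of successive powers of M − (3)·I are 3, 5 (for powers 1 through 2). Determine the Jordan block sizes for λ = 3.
Block sizes for λ = 3: [2, 2, 1]

From the dimensions of kernels of powers, the number of Jordan blocks of size at least j is d_j − d_{j−1} where d_j = dim ker(N^j) (with d_0 = 0). Computing the differences gives [3, 2].
The number of blocks of size exactly k is (#blocks of size ≥ k) − (#blocks of size ≥ k + 1), so the partition is: 1 block(s) of size 1, 2 block(s) of size 2.
In nonincreasing order the block sizes are [2, 2, 1].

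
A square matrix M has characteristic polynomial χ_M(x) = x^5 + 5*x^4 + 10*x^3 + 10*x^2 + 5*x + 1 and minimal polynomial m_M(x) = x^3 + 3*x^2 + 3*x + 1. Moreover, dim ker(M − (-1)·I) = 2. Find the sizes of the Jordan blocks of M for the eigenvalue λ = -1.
Block sizes for λ = -1: [3, 2]

Step 1 — from the characteristic polynomial, algebraic multiplicity of λ = -1 is 5. From dim ker(M − (-1)·I) = 2, there are exactly 2 Jordan blocks for λ = -1.
Step 2 — from the minimal polynomial, the factor (x + 1)^3 tells us the largest block for λ = -1 has size 3.
Step 3 — with total size 5, 2 blocks, and largest block 3, the block sizes (in nonincreasing order) are [3, 2].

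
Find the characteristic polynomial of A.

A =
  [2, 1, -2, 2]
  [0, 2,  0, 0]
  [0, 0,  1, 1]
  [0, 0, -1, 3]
x^4 - 8*x^3 + 24*x^2 - 32*x + 16

Expanding det(x·I − A) (e.g. by cofactor expansion or by noting that A is similar to its Jordan form J, which has the same characteristic polynomial as A) gives
  χ_A(x) = x^4 - 8*x^3 + 24*x^2 - 32*x + 16
which factors as (x - 2)^4. The eigenvalues (with algebraic multiplicities) are λ = 2 with multiplicity 4.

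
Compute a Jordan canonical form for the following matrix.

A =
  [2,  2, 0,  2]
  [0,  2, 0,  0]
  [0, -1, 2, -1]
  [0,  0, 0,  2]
J_2(2) ⊕ J_1(2) ⊕ J_1(2)

The characteristic polynomial is
  det(x·I − A) = x^4 - 8*x^3 + 24*x^2 - 32*x + 16 = (x - 2)^4

Eigenvalues and multiplicities (the geometric multiplicity of λ is n − rank(A − λI), which equals the number of Jordan blocks for λ):
  λ = 2: algebraic multiplicity = 4, geometric multiplicity = 3

Determining the block sizes for each eigenvalue:
  λ = 2: 3 blocks summing to 4 forces exactly one block of size 2 and the rest size 1 → block sizes [2, 1, 1]

Assembling the blocks gives a Jordan form
J =
  [2, 1, 0, 0]
  [0, 2, 0, 0]
  [0, 0, 2, 0]
  [0, 0, 0, 2]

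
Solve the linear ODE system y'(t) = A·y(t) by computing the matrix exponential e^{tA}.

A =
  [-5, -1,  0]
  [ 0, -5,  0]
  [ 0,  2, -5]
e^{tA} =
  [exp(-5*t), -t*exp(-5*t), 0]
  [0, exp(-5*t), 0]
  [0, 2*t*exp(-5*t), exp(-5*t)]

Strategy: write A = P · J · P⁻¹ where J is a Jordan canonical form, so e^{tA} = P · e^{tJ} · P⁻¹, and e^{tJ} can be computed block-by-block.

A has Jordan form
J =
  [-5,  1,  0]
  [ 0, -5,  0]
  [ 0,  0, -5]
(up to reordering of blocks).

Per-block formulas:
  For a 1×1 block at λ = -5: exp(t · [-5]) = [e^(-5t)].
  For a 2×2 Jordan block J_2(-5): exp(t · J_2(-5)) = e^(-5t)·(I + t·N), where N is the 2×2 nilpotent shift.

After assembling e^{tJ} and conjugating by P, we get:

e^{tA} =
  [exp(-5*t), -t*exp(-5*t), 0]
  [0, exp(-5*t), 0]
  [0, 2*t*exp(-5*t), exp(-5*t)]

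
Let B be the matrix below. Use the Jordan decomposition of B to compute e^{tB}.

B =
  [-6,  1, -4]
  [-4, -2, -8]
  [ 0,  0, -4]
e^{tB} =
  [-2*t*exp(-4*t) + exp(-4*t), t*exp(-4*t), -4*t*exp(-4*t)]
  [-4*t*exp(-4*t), 2*t*exp(-4*t) + exp(-4*t), -8*t*exp(-4*t)]
  [0, 0, exp(-4*t)]

Strategy: write B = P · J · P⁻¹ where J is a Jordan canonical form, so e^{tB} = P · e^{tJ} · P⁻¹, and e^{tJ} can be computed block-by-block.

B has Jordan form
J =
  [-4,  1,  0]
  [ 0, -4,  0]
  [ 0,  0, -4]
(up to reordering of blocks).

Per-block formulas:
  For a 1×1 block at λ = -4: exp(t · [-4]) = [e^(-4t)].
  For a 2×2 Jordan block J_2(-4): exp(t · J_2(-4)) = e^(-4t)·(I + t·N), where N is the 2×2 nilpotent shift.

After assembling e^{tJ} and conjugating by P, we get:

e^{tB} =
  [-2*t*exp(-4*t) + exp(-4*t), t*exp(-4*t), -4*t*exp(-4*t)]
  [-4*t*exp(-4*t), 2*t*exp(-4*t) + exp(-4*t), -8*t*exp(-4*t)]
  [0, 0, exp(-4*t)]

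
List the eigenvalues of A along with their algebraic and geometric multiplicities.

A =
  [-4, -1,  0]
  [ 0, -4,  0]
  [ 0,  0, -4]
λ = -4: alg = 3, geom = 2

Step 1 — factor the characteristic polynomial to read off the algebraic multiplicities:
  χ_A(x) = (x + 4)^3

Step 2 — compute geometric multiplicities via the rank-nullity identity g(λ) = n − rank(A − λI):
  rank(A − (-4)·I) = 1, so dim ker(A − (-4)·I) = n − 1 = 2

Summary:
  λ = -4: algebraic multiplicity = 3, geometric multiplicity = 2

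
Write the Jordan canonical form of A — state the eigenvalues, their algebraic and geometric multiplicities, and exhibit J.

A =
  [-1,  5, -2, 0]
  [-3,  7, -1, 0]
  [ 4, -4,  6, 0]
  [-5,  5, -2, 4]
J_3(4) ⊕ J_1(4)

The characteristic polynomial is
  det(x·I − A) = x^4 - 16*x^3 + 96*x^2 - 256*x + 256 = (x - 4)^4

Eigenvalues and multiplicities (the geometric multiplicity of λ is n − rank(A − λI), which equals the number of Jordan blocks for λ):
  λ = 4: algebraic multiplicity = 4, geometric multiplicity = 2

Determining the block sizes for each eigenvalue:
  λ = 4: with am = 4 and gm = 2, the partition is not yet determined (e.g. several partitions of 4 into 2 parts exist). Let N = A − (4)·I. Computing rank(N^1) = 2, rank(N^2) = 1, rank(N^3) = 0; the number of blocks of size ≥ j is rank(N^{j−1}) − rank(N^j), giving [2, 1, 1]. So we have 1 block(s) of size 3, 1 block(s) of size 1 → block sizes [3, 1]

Assembling the blocks gives a Jordan form
J =
  [4, 1, 0, 0]
  [0, 4, 1, 0]
  [0, 0, 4, 0]
  [0, 0, 0, 4]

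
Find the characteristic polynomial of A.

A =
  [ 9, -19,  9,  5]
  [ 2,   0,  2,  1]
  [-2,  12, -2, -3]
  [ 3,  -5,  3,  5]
x^4 - 12*x^3 + 48*x^2 - 64*x

Expanding det(x·I − A) (e.g. by cofactor expansion or by noting that A is similar to its Jordan form J, which has the same characteristic polynomial as A) gives
  χ_A(x) = x^4 - 12*x^3 + 48*x^2 - 64*x
which factors as x*(x - 4)^3. The eigenvalues (with algebraic multiplicities) are λ = 0 with multiplicity 1, λ = 4 with multiplicity 3.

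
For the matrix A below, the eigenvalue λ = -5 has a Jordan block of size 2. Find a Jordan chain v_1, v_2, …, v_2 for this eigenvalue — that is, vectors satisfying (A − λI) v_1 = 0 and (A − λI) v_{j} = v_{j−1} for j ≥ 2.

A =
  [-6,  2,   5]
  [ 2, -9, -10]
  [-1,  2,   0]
A Jordan chain for λ = -5 of length 2:
v_1 = (-1, 2, -1)ᵀ
v_2 = (1, 0, 0)ᵀ

Let N = A − (-5)·I. We want v_2 with N^2 v_2 = 0 but N^1 v_2 ≠ 0; then v_{j-1} := N · v_j for j = 2, …, 2.

Pick v_2 = (1, 0, 0)ᵀ.
Then v_1 = N · v_2 = (-1, 2, -1)ᵀ.

Sanity check: (A − (-5)·I) v_1 = (0, 0, 0)ᵀ = 0. ✓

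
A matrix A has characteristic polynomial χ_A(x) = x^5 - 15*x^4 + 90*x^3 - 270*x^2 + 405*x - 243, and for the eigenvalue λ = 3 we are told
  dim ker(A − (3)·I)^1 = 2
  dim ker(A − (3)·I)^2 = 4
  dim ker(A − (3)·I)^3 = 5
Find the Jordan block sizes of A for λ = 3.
Block sizes for λ = 3: [3, 2]

From the dimensions of kernels of powers, the number of Jordan blocks of size at least j is d_j − d_{j−1} where d_j = dim ker(N^j) (with d_0 = 0). Computing the differences gives [2, 2, 1].
The number of blocks of size exactly k is (#blocks of size ≥ k) − (#blocks of size ≥ k + 1), so the partition is: 1 block(s) of size 2, 1 block(s) of size 3.
In nonincreasing order the block sizes are [3, 2].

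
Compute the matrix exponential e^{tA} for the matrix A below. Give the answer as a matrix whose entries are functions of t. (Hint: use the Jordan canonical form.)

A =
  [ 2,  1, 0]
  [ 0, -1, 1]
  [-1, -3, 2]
e^{tA} =
  [t^2*exp(t)/2 + t*exp(t) + exp(t), -t^2*exp(t)/2 + t*exp(t), t^2*exp(t)/2]
  [-t^2*exp(t)/2, t^2*exp(t)/2 - 2*t*exp(t) + exp(t), -t^2*exp(t)/2 + t*exp(t)]
  [-t^2*exp(t) - t*exp(t), t^2*exp(t) - 3*t*exp(t), -t^2*exp(t) + t*exp(t) + exp(t)]

Strategy: write A = P · J · P⁻¹ where J is a Jordan canonical form, so e^{tA} = P · e^{tJ} · P⁻¹, and e^{tJ} can be computed block-by-block.

A has Jordan form
J =
  [1, 1, 0]
  [0, 1, 1]
  [0, 0, 1]
(up to reordering of blocks).

Per-block formulas:
  For a 3×3 Jordan block J_3(1): exp(t · J_3(1)) = e^(1t)·(I + t·N + (t^2/2)·N^2), where N is the 3×3 nilpotent shift.

After assembling e^{tJ} and conjugating by P, we get:

e^{tA} =
  [t^2*exp(t)/2 + t*exp(t) + exp(t), -t^2*exp(t)/2 + t*exp(t), t^2*exp(t)/2]
  [-t^2*exp(t)/2, t^2*exp(t)/2 - 2*t*exp(t) + exp(t), -t^2*exp(t)/2 + t*exp(t)]
  [-t^2*exp(t) - t*exp(t), t^2*exp(t) - 3*t*exp(t), -t^2*exp(t) + t*exp(t) + exp(t)]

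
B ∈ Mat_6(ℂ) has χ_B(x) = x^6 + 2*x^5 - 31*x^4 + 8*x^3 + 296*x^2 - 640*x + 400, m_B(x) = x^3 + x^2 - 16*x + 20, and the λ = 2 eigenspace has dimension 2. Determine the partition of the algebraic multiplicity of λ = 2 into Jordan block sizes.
Block sizes for λ = 2: [2, 2]

Step 1 — from the characteristic polynomial, algebraic multiplicity of λ = 2 is 4. From dim ker(B − (2)·I) = 2, there are exactly 2 Jordan blocks for λ = 2.
Step 2 — from the minimal polynomial, the factor (x − 2)^2 tells us the largest block for λ = 2 has size 2.
Step 3 — with total size 4, 2 blocks, and largest block 2, the block sizes (in nonincreasing order) are [2, 2].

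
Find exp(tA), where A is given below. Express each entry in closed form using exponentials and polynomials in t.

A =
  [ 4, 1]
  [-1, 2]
e^{tA} =
  [t*exp(3*t) + exp(3*t), t*exp(3*t)]
  [-t*exp(3*t), -t*exp(3*t) + exp(3*t)]

Strategy: write A = P · J · P⁻¹ where J is a Jordan canonical form, so e^{tA} = P · e^{tJ} · P⁻¹, and e^{tJ} can be computed block-by-block.

A has Jordan form
J =
  [3, 1]
  [0, 3]
(up to reordering of blocks).

Per-block formulas:
  For a 2×2 Jordan block J_2(3): exp(t · J_2(3)) = e^(3t)·(I + t·N), where N is the 2×2 nilpotent shift.

After assembling e^{tJ} and conjugating by P, we get:

e^{tA} =
  [t*exp(3*t) + exp(3*t), t*exp(3*t)]
  [-t*exp(3*t), -t*exp(3*t) + exp(3*t)]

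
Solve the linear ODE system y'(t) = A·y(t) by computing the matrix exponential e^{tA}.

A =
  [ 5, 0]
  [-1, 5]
e^{tA} =
  [exp(5*t), 0]
  [-t*exp(5*t), exp(5*t)]

Strategy: write A = P · J · P⁻¹ where J is a Jordan canonical form, so e^{tA} = P · e^{tJ} · P⁻¹, and e^{tJ} can be computed block-by-block.

A has Jordan form
J =
  [5, 1]
  [0, 5]
(up to reordering of blocks).

Per-block formulas:
  For a 2×2 Jordan block J_2(5): exp(t · J_2(5)) = e^(5t)·(I + t·N), where N is the 2×2 nilpotent shift.

After assembling e^{tJ} and conjugating by P, we get:

e^{tA} =
  [exp(5*t), 0]
  [-t*exp(5*t), exp(5*t)]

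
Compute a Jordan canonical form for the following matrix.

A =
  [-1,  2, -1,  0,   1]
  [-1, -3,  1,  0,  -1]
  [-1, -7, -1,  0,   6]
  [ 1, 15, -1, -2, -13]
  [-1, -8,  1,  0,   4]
J_3(-2) ⊕ J_1(-2) ⊕ J_1(5)

The characteristic polynomial is
  det(x·I − A) = x^5 + 3*x^4 - 16*x^3 - 88*x^2 - 144*x - 80 = (x - 5)*(x + 2)^4

Eigenvalues and multiplicities (the geometric multiplicity of λ is n − rank(A − λI), which equals the number of Jordan blocks for λ):
  λ = -2: algebraic multiplicity = 4, geometric multiplicity = 2
  λ = 5: algebraic multiplicity = 1, geometric multiplicity = 1

Determining the block sizes for each eigenvalue:
  λ = -2: with am = 4 and gm = 2, the partition is not yet determined (e.g. several partitions of 4 into 2 parts exist). Let N = A − (-2)·I. Computing rank(N^1) = 3, rank(N^2) = 2, rank(N^3) = 1; the number of blocks of size ≥ j is rank(N^{j−1}) − rank(N^j), giving [2, 1, 1]. So we have 1 block(s) of size 3, 1 block(s) of size 1 → block sizes [3, 1]
  λ = 5: one block (gm = 1), so the single block has size am = 1 → block sizes [1]

Assembling the blocks gives a Jordan form
J =
  [-2,  1,  0,  0, 0]
  [ 0, -2,  1,  0, 0]
  [ 0,  0, -2,  0, 0]
  [ 0,  0,  0, -2, 0]
  [ 0,  0,  0,  0, 5]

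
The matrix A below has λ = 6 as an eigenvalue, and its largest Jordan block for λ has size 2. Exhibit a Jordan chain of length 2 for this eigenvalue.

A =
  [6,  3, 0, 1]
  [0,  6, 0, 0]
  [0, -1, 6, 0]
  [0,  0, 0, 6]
A Jordan chain for λ = 6 of length 2:
v_1 = (3, 0, -1, 0)ᵀ
v_2 = (0, 1, 0, 0)ᵀ

Let N = A − (6)·I. We want v_2 with N^2 v_2 = 0 but N^1 v_2 ≠ 0; then v_{j-1} := N · v_j for j = 2, …, 2.

Pick v_2 = (0, 1, 0, 0)ᵀ.
Then v_1 = N · v_2 = (3, 0, -1, 0)ᵀ.

Sanity check: (A − (6)·I) v_1 = (0, 0, 0, 0)ᵀ = 0. ✓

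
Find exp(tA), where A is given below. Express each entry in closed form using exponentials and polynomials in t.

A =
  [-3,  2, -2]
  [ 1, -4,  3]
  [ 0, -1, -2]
e^{tA} =
  [t^2*exp(-3*t) + exp(-3*t), 2*t*exp(-3*t), 2*t^2*exp(-3*t) - 2*t*exp(-3*t)]
  [-t^2*exp(-3*t)/2 + t*exp(-3*t), -t*exp(-3*t) + exp(-3*t), -t^2*exp(-3*t) + 3*t*exp(-3*t)]
  [-t^2*exp(-3*t)/2, -t*exp(-3*t), -t^2*exp(-3*t) + t*exp(-3*t) + exp(-3*t)]

Strategy: write A = P · J · P⁻¹ where J is a Jordan canonical form, so e^{tA} = P · e^{tJ} · P⁻¹, and e^{tJ} can be computed block-by-block.

A has Jordan form
J =
  [-3,  1,  0]
  [ 0, -3,  1]
  [ 0,  0, -3]
(up to reordering of blocks).

Per-block formulas:
  For a 3×3 Jordan block J_3(-3): exp(t · J_3(-3)) = e^(-3t)·(I + t·N + (t^2/2)·N^2), where N is the 3×3 nilpotent shift.

After assembling e^{tJ} and conjugating by P, we get:

e^{tA} =
  [t^2*exp(-3*t) + exp(-3*t), 2*t*exp(-3*t), 2*t^2*exp(-3*t) - 2*t*exp(-3*t)]
  [-t^2*exp(-3*t)/2 + t*exp(-3*t), -t*exp(-3*t) + exp(-3*t), -t^2*exp(-3*t) + 3*t*exp(-3*t)]
  [-t^2*exp(-3*t)/2, -t*exp(-3*t), -t^2*exp(-3*t) + t*exp(-3*t) + exp(-3*t)]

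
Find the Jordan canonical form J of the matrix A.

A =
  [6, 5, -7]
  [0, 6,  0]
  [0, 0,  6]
J_2(6) ⊕ J_1(6)

The characteristic polynomial is
  det(x·I − A) = x^3 - 18*x^2 + 108*x - 216 = (x - 6)^3

Eigenvalues and multiplicities (the geometric multiplicity of λ is n − rank(A − λI), which equals the number of Jordan blocks for λ):
  λ = 6: algebraic multiplicity = 3, geometric multiplicity = 2

Determining the block sizes for each eigenvalue:
  λ = 6: 2 blocks summing to 3 forces exactly one block of size 2 and the rest size 1 → block sizes [2, 1]

Assembling the blocks gives a Jordan form
J =
  [6, 1, 0]
  [0, 6, 0]
  [0, 0, 6]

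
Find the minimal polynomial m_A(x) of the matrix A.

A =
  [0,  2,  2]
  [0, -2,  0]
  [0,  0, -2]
x^2 + 2*x

The characteristic polynomial is χ_A(x) = x*(x + 2)^2, so the eigenvalues are known. The minimal polynomial is
  m_A(x) = Π_λ (x − λ)^{k_λ}
where k_λ is the size of the *largest* Jordan block for λ (equivalently, the smallest k with (A − λI)^k v = 0 for every generalised eigenvector v of λ).

  λ = -2: largest Jordan block has size 1, contributing (x + 2)
  λ = 0: largest Jordan block has size 1, contributing (x − 0)

So m_A(x) = x*(x + 2) = x^2 + 2*x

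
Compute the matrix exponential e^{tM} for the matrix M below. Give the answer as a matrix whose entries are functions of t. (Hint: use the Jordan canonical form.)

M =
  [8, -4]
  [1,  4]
e^{tM} =
  [2*t*exp(6*t) + exp(6*t), -4*t*exp(6*t)]
  [t*exp(6*t), -2*t*exp(6*t) + exp(6*t)]

Strategy: write M = P · J · P⁻¹ where J is a Jordan canonical form, so e^{tM} = P · e^{tJ} · P⁻¹, and e^{tJ} can be computed block-by-block.

M has Jordan form
J =
  [6, 1]
  [0, 6]
(up to reordering of blocks).

Per-block formulas:
  For a 2×2 Jordan block J_2(6): exp(t · J_2(6)) = e^(6t)·(I + t·N), where N is the 2×2 nilpotent shift.

After assembling e^{tJ} and conjugating by P, we get:

e^{tM} =
  [2*t*exp(6*t) + exp(6*t), -4*t*exp(6*t)]
  [t*exp(6*t), -2*t*exp(6*t) + exp(6*t)]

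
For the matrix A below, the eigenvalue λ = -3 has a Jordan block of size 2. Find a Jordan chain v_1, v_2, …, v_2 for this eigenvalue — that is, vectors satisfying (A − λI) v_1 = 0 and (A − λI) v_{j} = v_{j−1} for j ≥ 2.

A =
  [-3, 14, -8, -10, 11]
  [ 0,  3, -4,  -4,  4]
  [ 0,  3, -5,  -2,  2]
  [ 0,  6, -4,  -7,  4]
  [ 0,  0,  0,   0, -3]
A Jordan chain for λ = -3 of length 2:
v_1 = (14, 6, 3, 6, 0)ᵀ
v_2 = (0, 1, 0, 0, 0)ᵀ

Let N = A − (-3)·I. We want v_2 with N^2 v_2 = 0 but N^1 v_2 ≠ 0; then v_{j-1} := N · v_j for j = 2, …, 2.

Pick v_2 = (0, 1, 0, 0, 0)ᵀ.
Then v_1 = N · v_2 = (14, 6, 3, 6, 0)ᵀ.

Sanity check: (A − (-3)·I) v_1 = (0, 0, 0, 0, 0)ᵀ = 0. ✓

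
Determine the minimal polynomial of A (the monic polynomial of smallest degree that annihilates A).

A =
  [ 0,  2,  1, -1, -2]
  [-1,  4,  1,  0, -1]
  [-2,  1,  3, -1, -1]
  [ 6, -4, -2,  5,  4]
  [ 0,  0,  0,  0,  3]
x^3 - 9*x^2 + 27*x - 27

The characteristic polynomial is χ_A(x) = (x - 3)^5, so the eigenvalues are known. The minimal polynomial is
  m_A(x) = Π_λ (x − λ)^{k_λ}
where k_λ is the size of the *largest* Jordan block for λ (equivalently, the smallest k with (A − λI)^k v = 0 for every generalised eigenvector v of λ).

  λ = 3: largest Jordan block has size 3, contributing (x − 3)^3

So m_A(x) = (x - 3)^3 = x^3 - 9*x^2 + 27*x - 27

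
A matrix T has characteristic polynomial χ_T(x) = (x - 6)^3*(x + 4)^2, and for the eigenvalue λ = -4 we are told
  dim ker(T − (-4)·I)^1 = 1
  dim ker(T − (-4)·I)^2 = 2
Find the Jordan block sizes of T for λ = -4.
Block sizes for λ = -4: [2]

From the dimensions of kernels of powers, the number of Jordan blocks of size at least j is d_j − d_{j−1} where d_j = dim ker(N^j) (with d_0 = 0). Computing the differences gives [1, 1].
The number of blocks of size exactly k is (#blocks of size ≥ k) − (#blocks of size ≥ k + 1), so the partition is: 1 block(s) of size 2.
In nonincreasing order the block sizes are [2].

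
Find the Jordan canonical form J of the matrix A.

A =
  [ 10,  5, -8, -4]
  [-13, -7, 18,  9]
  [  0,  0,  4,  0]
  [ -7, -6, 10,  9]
J_3(4) ⊕ J_1(4)

The characteristic polynomial is
  det(x·I − A) = x^4 - 16*x^3 + 96*x^2 - 256*x + 256 = (x - 4)^4

Eigenvalues and multiplicities (the geometric multiplicity of λ is n − rank(A − λI), which equals the number of Jordan blocks for λ):
  λ = 4: algebraic multiplicity = 4, geometric multiplicity = 2

Determining the block sizes for each eigenvalue:
  λ = 4: with am = 4 and gm = 2, the partition is not yet determined (e.g. several partitions of 4 into 2 parts exist). Let N = A − (4)·I. Computing rank(N^1) = 2, rank(N^2) = 1, rank(N^3) = 0; the number of blocks of size ≥ j is rank(N^{j−1}) − rank(N^j), giving [2, 1, 1]. So we have 1 block(s) of size 3, 1 block(s) of size 1 → block sizes [3, 1]

Assembling the blocks gives a Jordan form
J =
  [4, 1, 0, 0]
  [0, 4, 1, 0]
  [0, 0, 4, 0]
  [0, 0, 0, 4]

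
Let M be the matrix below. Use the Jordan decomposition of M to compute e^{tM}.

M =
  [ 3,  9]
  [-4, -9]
e^{tM} =
  [6*t*exp(-3*t) + exp(-3*t), 9*t*exp(-3*t)]
  [-4*t*exp(-3*t), -6*t*exp(-3*t) + exp(-3*t)]

Strategy: write M = P · J · P⁻¹ where J is a Jordan canonical form, so e^{tM} = P · e^{tJ} · P⁻¹, and e^{tJ} can be computed block-by-block.

M has Jordan form
J =
  [-3,  1]
  [ 0, -3]
(up to reordering of blocks).

Per-block formulas:
  For a 2×2 Jordan block J_2(-3): exp(t · J_2(-3)) = e^(-3t)·(I + t·N), where N is the 2×2 nilpotent shift.

After assembling e^{tJ} and conjugating by P, we get:

e^{tM} =
  [6*t*exp(-3*t) + exp(-3*t), 9*t*exp(-3*t)]
  [-4*t*exp(-3*t), -6*t*exp(-3*t) + exp(-3*t)]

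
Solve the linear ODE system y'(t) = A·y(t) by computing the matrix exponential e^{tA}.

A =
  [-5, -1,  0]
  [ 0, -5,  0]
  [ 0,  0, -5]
e^{tA} =
  [exp(-5*t), -t*exp(-5*t), 0]
  [0, exp(-5*t), 0]
  [0, 0, exp(-5*t)]

Strategy: write A = P · J · P⁻¹ where J is a Jordan canonical form, so e^{tA} = P · e^{tJ} · P⁻¹, and e^{tJ} can be computed block-by-block.

A has Jordan form
J =
  [-5,  1,  0]
  [ 0, -5,  0]
  [ 0,  0, -5]
(up to reordering of blocks).

Per-block formulas:
  For a 2×2 Jordan block J_2(-5): exp(t · J_2(-5)) = e^(-5t)·(I + t·N), where N is the 2×2 nilpotent shift.
  For a 1×1 block at λ = -5: exp(t · [-5]) = [e^(-5t)].

After assembling e^{tJ} and conjugating by P, we get:

e^{tA} =
  [exp(-5*t), -t*exp(-5*t), 0]
  [0, exp(-5*t), 0]
  [0, 0, exp(-5*t)]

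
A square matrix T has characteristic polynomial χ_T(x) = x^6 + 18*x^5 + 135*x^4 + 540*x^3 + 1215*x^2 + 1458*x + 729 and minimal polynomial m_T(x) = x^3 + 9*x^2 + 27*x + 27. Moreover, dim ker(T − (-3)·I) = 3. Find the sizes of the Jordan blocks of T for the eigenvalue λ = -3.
Block sizes for λ = -3: [3, 2, 1]

Step 1 — from the characteristic polynomial, algebraic multiplicity of λ = -3 is 6. From dim ker(T − (-3)·I) = 3, there are exactly 3 Jordan blocks for λ = -3.
Step 2 — from the minimal polynomial, the factor (x + 3)^3 tells us the largest block for λ = -3 has size 3.
Step 3 — with total size 6, 3 blocks, and largest block 3, the block sizes (in nonincreasing order) are [3, 2, 1].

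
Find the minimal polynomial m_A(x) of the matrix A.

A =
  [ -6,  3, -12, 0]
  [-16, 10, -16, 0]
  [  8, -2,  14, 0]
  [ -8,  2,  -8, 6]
x^2 - 12*x + 36

The characteristic polynomial is χ_A(x) = (x - 6)^4, so the eigenvalues are known. The minimal polynomial is
  m_A(x) = Π_λ (x − λ)^{k_λ}
where k_λ is the size of the *largest* Jordan block for λ (equivalently, the smallest k with (A − λI)^k v = 0 for every generalised eigenvector v of λ).

  λ = 6: largest Jordan block has size 2, contributing (x − 6)^2

So m_A(x) = (x - 6)^2 = x^2 - 12*x + 36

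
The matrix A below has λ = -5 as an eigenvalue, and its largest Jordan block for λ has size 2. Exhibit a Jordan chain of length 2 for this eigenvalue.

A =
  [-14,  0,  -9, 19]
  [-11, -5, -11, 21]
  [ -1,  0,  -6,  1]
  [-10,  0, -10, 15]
A Jordan chain for λ = -5 of length 2:
v_1 = (1, -1, -1, 0)ᵀ
v_2 = (2, 0, 0, 1)ᵀ

Let N = A − (-5)·I. We want v_2 with N^2 v_2 = 0 but N^1 v_2 ≠ 0; then v_{j-1} := N · v_j for j = 2, …, 2.

Pick v_2 = (2, 0, 0, 1)ᵀ.
Then v_1 = N · v_2 = (1, -1, -1, 0)ᵀ.

Sanity check: (A − (-5)·I) v_1 = (0, 0, 0, 0)ᵀ = 0. ✓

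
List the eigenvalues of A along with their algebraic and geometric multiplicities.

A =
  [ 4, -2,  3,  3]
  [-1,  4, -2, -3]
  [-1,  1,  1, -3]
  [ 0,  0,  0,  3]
λ = 3: alg = 4, geom = 2

Step 1 — factor the characteristic polynomial to read off the algebraic multiplicities:
  χ_A(x) = (x - 3)^4

Step 2 — compute geometric multiplicities via the rank-nullity identity g(λ) = n − rank(A − λI):
  rank(A − (3)·I) = 2, so dim ker(A − (3)·I) = n − 2 = 2

Summary:
  λ = 3: algebraic multiplicity = 4, geometric multiplicity = 2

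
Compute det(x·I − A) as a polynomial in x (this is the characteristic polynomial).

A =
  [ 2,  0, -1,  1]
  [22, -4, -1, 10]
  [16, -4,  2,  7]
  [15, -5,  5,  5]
x^4 - 5*x^3

Expanding det(x·I − A) (e.g. by cofactor expansion or by noting that A is similar to its Jordan form J, which has the same characteristic polynomial as A) gives
  χ_A(x) = x^4 - 5*x^3
which factors as x^3*(x - 5). The eigenvalues (with algebraic multiplicities) are λ = 0 with multiplicity 3, λ = 5 with multiplicity 1.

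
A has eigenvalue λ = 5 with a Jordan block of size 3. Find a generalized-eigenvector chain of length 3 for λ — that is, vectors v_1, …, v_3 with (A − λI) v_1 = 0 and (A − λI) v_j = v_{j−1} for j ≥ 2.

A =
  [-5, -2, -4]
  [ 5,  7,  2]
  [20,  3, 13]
A Jordan chain for λ = 5 of length 3:
v_1 = (10, 0, -25)ᵀ
v_2 = (-10, 5, 20)ᵀ
v_3 = (1, 0, 0)ᵀ

Let N = A − (5)·I. We want v_3 with N^3 v_3 = 0 but N^2 v_3 ≠ 0; then v_{j-1} := N · v_j for j = 3, …, 2.

Pick v_3 = (1, 0, 0)ᵀ.
Then v_2 = N · v_3 = (-10, 5, 20)ᵀ.
Then v_1 = N · v_2 = (10, 0, -25)ᵀ.

Sanity check: (A − (5)·I) v_1 = (0, 0, 0)ᵀ = 0. ✓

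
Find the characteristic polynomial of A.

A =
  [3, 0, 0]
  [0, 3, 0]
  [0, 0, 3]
x^3 - 9*x^2 + 27*x - 27

Expanding det(x·I − A) (e.g. by cofactor expansion or by noting that A is similar to its Jordan form J, which has the same characteristic polynomial as A) gives
  χ_A(x) = x^3 - 9*x^2 + 27*x - 27
which factors as (x - 3)^3. The eigenvalues (with algebraic multiplicities) are λ = 3 with multiplicity 3.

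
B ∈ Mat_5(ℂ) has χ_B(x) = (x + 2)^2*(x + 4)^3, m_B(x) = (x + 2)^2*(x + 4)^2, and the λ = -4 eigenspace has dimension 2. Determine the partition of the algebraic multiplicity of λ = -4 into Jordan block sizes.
Block sizes for λ = -4: [2, 1]

Step 1 — from the characteristic polynomial, algebraic multiplicity of λ = -4 is 3. From dim ker(B − (-4)·I) = 2, there are exactly 2 Jordan blocks for λ = -4.
Step 2 — from the minimal polynomial, the factor (x + 4)^2 tells us the largest block for λ = -4 has size 2.
Step 3 — with total size 3, 2 blocks, and largest block 2, the block sizes (in nonincreasing order) are [2, 1].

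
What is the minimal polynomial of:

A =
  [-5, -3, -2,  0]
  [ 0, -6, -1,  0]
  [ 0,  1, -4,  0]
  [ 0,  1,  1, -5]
x^3 + 15*x^2 + 75*x + 125

The characteristic polynomial is χ_A(x) = (x + 5)^4, so the eigenvalues are known. The minimal polynomial is
  m_A(x) = Π_λ (x − λ)^{k_λ}
where k_λ is the size of the *largest* Jordan block for λ (equivalently, the smallest k with (A − λI)^k v = 0 for every generalised eigenvector v of λ).

  λ = -5: largest Jordan block has size 3, contributing (x + 5)^3

So m_A(x) = (x + 5)^3 = x^3 + 15*x^2 + 75*x + 125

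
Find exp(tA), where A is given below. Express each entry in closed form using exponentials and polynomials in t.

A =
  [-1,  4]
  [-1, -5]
e^{tA} =
  [2*t*exp(-3*t) + exp(-3*t), 4*t*exp(-3*t)]
  [-t*exp(-3*t), -2*t*exp(-3*t) + exp(-3*t)]

Strategy: write A = P · J · P⁻¹ where J is a Jordan canonical form, so e^{tA} = P · e^{tJ} · P⁻¹, and e^{tJ} can be computed block-by-block.

A has Jordan form
J =
  [-3,  1]
  [ 0, -3]
(up to reordering of blocks).

Per-block formulas:
  For a 2×2 Jordan block J_2(-3): exp(t · J_2(-3)) = e^(-3t)·(I + t·N), where N is the 2×2 nilpotent shift.

After assembling e^{tJ} and conjugating by P, we get:

e^{tA} =
  [2*t*exp(-3*t) + exp(-3*t), 4*t*exp(-3*t)]
  [-t*exp(-3*t), -2*t*exp(-3*t) + exp(-3*t)]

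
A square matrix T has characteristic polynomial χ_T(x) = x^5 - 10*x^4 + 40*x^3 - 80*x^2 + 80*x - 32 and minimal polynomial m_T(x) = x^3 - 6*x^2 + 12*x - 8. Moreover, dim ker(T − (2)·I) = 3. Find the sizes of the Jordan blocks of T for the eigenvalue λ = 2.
Block sizes for λ = 2: [3, 1, 1]

Step 1 — from the characteristic polynomial, algebraic multiplicity of λ = 2 is 5. From dim ker(T − (2)·I) = 3, there are exactly 3 Jordan blocks for λ = 2.
Step 2 — from the minimal polynomial, the factor (x − 2)^3 tells us the largest block for λ = 2 has size 3.
Step 3 — with total size 5, 3 blocks, and largest block 3, the block sizes (in nonincreasing order) are [3, 1, 1].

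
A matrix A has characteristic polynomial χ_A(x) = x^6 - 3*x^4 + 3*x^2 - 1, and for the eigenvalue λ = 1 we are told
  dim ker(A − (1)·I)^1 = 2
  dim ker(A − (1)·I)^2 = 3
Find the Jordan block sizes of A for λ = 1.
Block sizes for λ = 1: [2, 1]

From the dimensions of kernels of powers, the number of Jordan blocks of size at least j is d_j − d_{j−1} where d_j = dim ker(N^j) (with d_0 = 0). Computing the differences gives [2, 1].
The number of blocks of size exactly k is (#blocks of size ≥ k) − (#blocks of size ≥ k + 1), so the partition is: 1 block(s) of size 1, 1 block(s) of size 2.
In nonincreasing order the block sizes are [2, 1].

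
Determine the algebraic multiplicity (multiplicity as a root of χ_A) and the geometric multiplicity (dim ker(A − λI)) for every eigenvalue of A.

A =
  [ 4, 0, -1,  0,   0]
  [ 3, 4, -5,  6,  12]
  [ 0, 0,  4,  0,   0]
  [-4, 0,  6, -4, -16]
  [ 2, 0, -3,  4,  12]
λ = 4: alg = 5, geom = 3

Step 1 — factor the characteristic polynomial to read off the algebraic multiplicities:
  χ_A(x) = (x - 4)^5

Step 2 — compute geometric multiplicities via the rank-nullity identity g(λ) = n − rank(A − λI):
  rank(A − (4)·I) = 2, so dim ker(A − (4)·I) = n − 2 = 3

Summary:
  λ = 4: algebraic multiplicity = 5, geometric multiplicity = 3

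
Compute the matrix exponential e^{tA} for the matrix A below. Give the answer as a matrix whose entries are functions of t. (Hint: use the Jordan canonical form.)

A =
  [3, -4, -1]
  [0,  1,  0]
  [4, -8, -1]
e^{tA} =
  [2*t*exp(t) + exp(t), -4*t*exp(t), -t*exp(t)]
  [0, exp(t), 0]
  [4*t*exp(t), -8*t*exp(t), -2*t*exp(t) + exp(t)]

Strategy: write A = P · J · P⁻¹ where J is a Jordan canonical form, so e^{tA} = P · e^{tJ} · P⁻¹, and e^{tJ} can be computed block-by-block.

A has Jordan form
J =
  [1, 1, 0]
  [0, 1, 0]
  [0, 0, 1]
(up to reordering of blocks).

Per-block formulas:
  For a 2×2 Jordan block J_2(1): exp(t · J_2(1)) = e^(1t)·(I + t·N), where N is the 2×2 nilpotent shift.
  For a 1×1 block at λ = 1: exp(t · [1]) = [e^(1t)].

After assembling e^{tJ} and conjugating by P, we get:

e^{tA} =
  [2*t*exp(t) + exp(t), -4*t*exp(t), -t*exp(t)]
  [0, exp(t), 0]
  [4*t*exp(t), -8*t*exp(t), -2*t*exp(t) + exp(t)]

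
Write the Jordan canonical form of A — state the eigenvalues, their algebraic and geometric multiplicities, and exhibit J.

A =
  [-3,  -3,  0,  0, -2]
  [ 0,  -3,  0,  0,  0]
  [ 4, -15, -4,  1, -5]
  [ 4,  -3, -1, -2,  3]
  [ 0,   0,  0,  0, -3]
J_2(-3) ⊕ J_2(-3) ⊕ J_1(-3)

The characteristic polynomial is
  det(x·I − A) = x^5 + 15*x^4 + 90*x^3 + 270*x^2 + 405*x + 243 = (x + 3)^5

Eigenvalues and multiplicities (the geometric multiplicity of λ is n − rank(A − λI), which equals the number of Jordan blocks for λ):
  λ = -3: algebraic multiplicity = 5, geometric multiplicity = 3

Determining the block sizes for each eigenvalue:
  λ = -3: with am = 5 and gm = 3, the partition is not yet determined (e.g. several partitions of 5 into 3 parts exist). Let N = A − (-3)·I. Computing rank(N^1) = 2, rank(N^2) = 0; the number of blocks of size ≥ j is rank(N^{j−1}) − rank(N^j), giving [3, 2]. So we have 2 block(s) of size 2, 1 block(s) of size 1 → block sizes [2, 2, 1]

Assembling the blocks gives a Jordan form
J =
  [-3,  1,  0,  0,  0]
  [ 0, -3,  0,  0,  0]
  [ 0,  0, -3,  1,  0]
  [ 0,  0,  0, -3,  0]
  [ 0,  0,  0,  0, -3]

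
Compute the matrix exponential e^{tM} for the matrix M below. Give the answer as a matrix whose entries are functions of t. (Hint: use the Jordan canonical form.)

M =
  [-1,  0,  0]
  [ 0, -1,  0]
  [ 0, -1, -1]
e^{tM} =
  [exp(-t), 0, 0]
  [0, exp(-t), 0]
  [0, -t*exp(-t), exp(-t)]

Strategy: write M = P · J · P⁻¹ where J is a Jordan canonical form, so e^{tM} = P · e^{tJ} · P⁻¹, and e^{tJ} can be computed block-by-block.

M has Jordan form
J =
  [-1,  1,  0]
  [ 0, -1,  0]
  [ 0,  0, -1]
(up to reordering of blocks).

Per-block formulas:
  For a 1×1 block at λ = -1: exp(t · [-1]) = [e^(-1t)].
  For a 2×2 Jordan block J_2(-1): exp(t · J_2(-1)) = e^(-1t)·(I + t·N), where N is the 2×2 nilpotent shift.

After assembling e^{tJ} and conjugating by P, we get:

e^{tM} =
  [exp(-t), 0, 0]
  [0, exp(-t), 0]
  [0, -t*exp(-t), exp(-t)]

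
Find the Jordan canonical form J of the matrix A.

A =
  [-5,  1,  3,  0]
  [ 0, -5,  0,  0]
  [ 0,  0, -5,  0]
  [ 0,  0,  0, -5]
J_2(-5) ⊕ J_1(-5) ⊕ J_1(-5)

The characteristic polynomial is
  det(x·I − A) = x^4 + 20*x^3 + 150*x^2 + 500*x + 625 = (x + 5)^4

Eigenvalues and multiplicities (the geometric multiplicity of λ is n − rank(A − λI), which equals the number of Jordan blocks for λ):
  λ = -5: algebraic multiplicity = 4, geometric multiplicity = 3

Determining the block sizes for each eigenvalue:
  λ = -5: 3 blocks summing to 4 forces exactly one block of size 2 and the rest size 1 → block sizes [2, 1, 1]

Assembling the blocks gives a Jordan form
J =
  [-5,  1,  0,  0]
  [ 0, -5,  0,  0]
  [ 0,  0, -5,  0]
  [ 0,  0,  0, -5]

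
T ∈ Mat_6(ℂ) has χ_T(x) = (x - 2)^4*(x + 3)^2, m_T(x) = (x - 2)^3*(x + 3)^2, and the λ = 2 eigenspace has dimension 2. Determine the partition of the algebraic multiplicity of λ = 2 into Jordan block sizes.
Block sizes for λ = 2: [3, 1]

Step 1 — from the characteristic polynomial, algebraic multiplicity of λ = 2 is 4. From dim ker(T − (2)·I) = 2, there are exactly 2 Jordan blocks for λ = 2.
Step 2 — from the minimal polynomial, the factor (x − 2)^3 tells us the largest block for λ = 2 has size 3.
Step 3 — with total size 4, 2 blocks, and largest block 3, the block sizes (in nonincreasing order) are [3, 1].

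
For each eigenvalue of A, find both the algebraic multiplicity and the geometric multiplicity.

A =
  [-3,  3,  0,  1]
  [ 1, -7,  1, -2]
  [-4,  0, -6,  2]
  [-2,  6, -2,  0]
λ = -4: alg = 4, geom = 2

Step 1 — factor the characteristic polynomial to read off the algebraic multiplicities:
  χ_A(x) = (x + 4)^4

Step 2 — compute geometric multiplicities via the rank-nullity identity g(λ) = n − rank(A − λI):
  rank(A − (-4)·I) = 2, so dim ker(A − (-4)·I) = n − 2 = 2

Summary:
  λ = -4: algebraic multiplicity = 4, geometric multiplicity = 2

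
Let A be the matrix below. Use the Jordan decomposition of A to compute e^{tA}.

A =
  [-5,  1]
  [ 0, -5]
e^{tA} =
  [exp(-5*t), t*exp(-5*t)]
  [0, exp(-5*t)]

Strategy: write A = P · J · P⁻¹ where J is a Jordan canonical form, so e^{tA} = P · e^{tJ} · P⁻¹, and e^{tJ} can be computed block-by-block.

A has Jordan form
J =
  [-5,  1]
  [ 0, -5]
(up to reordering of blocks).

Per-block formulas:
  For a 2×2 Jordan block J_2(-5): exp(t · J_2(-5)) = e^(-5t)·(I + t·N), where N is the 2×2 nilpotent shift.

After assembling e^{tJ} and conjugating by P, we get:

e^{tA} =
  [exp(-5*t), t*exp(-5*t)]
  [0, exp(-5*t)]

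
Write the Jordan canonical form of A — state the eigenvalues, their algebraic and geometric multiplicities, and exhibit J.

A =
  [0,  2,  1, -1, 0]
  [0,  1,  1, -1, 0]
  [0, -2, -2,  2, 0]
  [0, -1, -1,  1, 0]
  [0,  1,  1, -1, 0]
J_3(0) ⊕ J_1(0) ⊕ J_1(0)

The characteristic polynomial is
  det(x·I − A) = x^5

Eigenvalues and multiplicities (the geometric multiplicity of λ is n − rank(A − λI), which equals the number of Jordan blocks for λ):
  λ = 0: algebraic multiplicity = 5, geometric multiplicity = 3

Determining the block sizes for each eigenvalue:
  λ = 0: with am = 5 and gm = 3, the partition is not yet determined (e.g. several partitions of 5 into 3 parts exist). Let N = A − (0)·I. Computing rank(N^1) = 2, rank(N^2) = 1, rank(N^3) = 0; the number of blocks of size ≥ j is rank(N^{j−1}) − rank(N^j), giving [3, 1, 1]. So we have 1 block(s) of size 3, 2 block(s) of size 1 → block sizes [3, 1, 1]

Assembling the blocks gives a Jordan form
J =
  [0, 1, 0, 0, 0]
  [0, 0, 1, 0, 0]
  [0, 0, 0, 0, 0]
  [0, 0, 0, 0, 0]
  [0, 0, 0, 0, 0]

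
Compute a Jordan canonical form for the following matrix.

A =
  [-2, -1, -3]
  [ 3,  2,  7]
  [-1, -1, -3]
J_3(-1)

The characteristic polynomial is
  det(x·I − A) = x^3 + 3*x^2 + 3*x + 1 = (x + 1)^3

Eigenvalues and multiplicities (the geometric multiplicity of λ is n − rank(A − λI), which equals the number of Jordan blocks for λ):
  λ = -1: algebraic multiplicity = 3, geometric multiplicity = 1

Determining the block sizes for each eigenvalue:
  λ = -1: one block (gm = 1), so the single block has size am = 3 → block sizes [3]

Assembling the blocks gives a Jordan form
J =
  [-1,  1,  0]
  [ 0, -1,  1]
  [ 0,  0, -1]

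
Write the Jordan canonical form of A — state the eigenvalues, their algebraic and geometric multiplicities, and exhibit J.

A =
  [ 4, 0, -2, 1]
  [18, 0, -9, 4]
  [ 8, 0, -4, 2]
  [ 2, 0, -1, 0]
J_3(0) ⊕ J_1(0)

The characteristic polynomial is
  det(x·I − A) = x^4

Eigenvalues and multiplicities (the geometric multiplicity of λ is n − rank(A − λI), which equals the number of Jordan blocks for λ):
  λ = 0: algebraic multiplicity = 4, geometric multiplicity = 2

Determining the block sizes for each eigenvalue:
  λ = 0: with am = 4 and gm = 2, the partition is not yet determined (e.g. several partitions of 4 into 2 parts exist). Let N = A − (0)·I. Computing rank(N^1) = 2, rank(N^2) = 1, rank(N^3) = 0; the number of blocks of size ≥ j is rank(N^{j−1}) − rank(N^j), giving [2, 1, 1]. So we have 1 block(s) of size 3, 1 block(s) of size 1 → block sizes [3, 1]

Assembling the blocks gives a Jordan form
J =
  [0, 1, 0, 0]
  [0, 0, 1, 0]
  [0, 0, 0, 0]
  [0, 0, 0, 0]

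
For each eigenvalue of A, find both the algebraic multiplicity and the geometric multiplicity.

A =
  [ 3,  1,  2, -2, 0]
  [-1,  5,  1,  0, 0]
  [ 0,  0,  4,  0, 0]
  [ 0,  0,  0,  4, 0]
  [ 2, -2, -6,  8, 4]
λ = 4: alg = 5, geom = 3

Step 1 — factor the characteristic polynomial to read off the algebraic multiplicities:
  χ_A(x) = (x - 4)^5

Step 2 — compute geometric multiplicities via the rank-nullity identity g(λ) = n − rank(A − λI):
  rank(A − (4)·I) = 2, so dim ker(A − (4)·I) = n − 2 = 3

Summary:
  λ = 4: algebraic multiplicity = 5, geometric multiplicity = 3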